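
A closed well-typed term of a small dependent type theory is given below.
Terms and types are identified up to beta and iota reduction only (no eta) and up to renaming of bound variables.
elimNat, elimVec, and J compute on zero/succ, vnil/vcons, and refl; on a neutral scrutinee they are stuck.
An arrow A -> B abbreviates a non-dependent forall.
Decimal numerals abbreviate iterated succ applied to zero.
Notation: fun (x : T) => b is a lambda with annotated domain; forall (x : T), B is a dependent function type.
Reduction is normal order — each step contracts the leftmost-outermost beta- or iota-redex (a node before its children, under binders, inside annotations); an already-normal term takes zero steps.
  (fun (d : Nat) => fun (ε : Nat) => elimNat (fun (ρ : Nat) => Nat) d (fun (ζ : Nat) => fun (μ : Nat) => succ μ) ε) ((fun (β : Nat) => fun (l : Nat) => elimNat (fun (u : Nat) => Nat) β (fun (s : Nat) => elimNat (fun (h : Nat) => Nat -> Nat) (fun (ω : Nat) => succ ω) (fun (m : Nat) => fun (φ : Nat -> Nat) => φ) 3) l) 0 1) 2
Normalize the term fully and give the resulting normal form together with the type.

normal form:
  3
the term's type:
  Nat
observation: the term reaches its normal form after 25 normal-order steps.


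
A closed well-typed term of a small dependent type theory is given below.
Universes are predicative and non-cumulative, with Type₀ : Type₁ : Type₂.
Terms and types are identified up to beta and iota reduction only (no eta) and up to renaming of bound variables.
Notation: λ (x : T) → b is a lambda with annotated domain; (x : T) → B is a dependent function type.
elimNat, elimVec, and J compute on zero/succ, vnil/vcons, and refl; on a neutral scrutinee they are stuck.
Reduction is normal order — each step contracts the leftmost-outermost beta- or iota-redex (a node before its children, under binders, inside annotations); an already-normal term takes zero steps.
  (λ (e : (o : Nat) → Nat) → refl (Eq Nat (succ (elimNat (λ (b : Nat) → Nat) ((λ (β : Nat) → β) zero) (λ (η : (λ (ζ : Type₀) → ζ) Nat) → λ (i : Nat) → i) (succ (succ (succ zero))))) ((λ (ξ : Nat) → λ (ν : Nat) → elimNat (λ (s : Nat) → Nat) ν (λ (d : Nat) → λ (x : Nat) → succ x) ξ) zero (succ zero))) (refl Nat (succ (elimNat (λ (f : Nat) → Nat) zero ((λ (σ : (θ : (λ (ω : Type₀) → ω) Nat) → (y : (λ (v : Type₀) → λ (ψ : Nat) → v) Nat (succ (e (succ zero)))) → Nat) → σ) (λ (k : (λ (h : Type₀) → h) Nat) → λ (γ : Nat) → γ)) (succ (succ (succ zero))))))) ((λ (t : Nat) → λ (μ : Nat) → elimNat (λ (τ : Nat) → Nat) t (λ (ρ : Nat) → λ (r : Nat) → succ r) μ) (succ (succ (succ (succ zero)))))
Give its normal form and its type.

normal form:
  refl (Eq Nat (succ zero) (succ zero)) (refl Nat (succ zero))
the term's type:
  Eq (Eq Nat (succ zero) (succ zero)) (refl Nat (succ zero)) (refl Nat (succ zero))
observation: normalization takes exactly 28 steps under the normal-order strategy.


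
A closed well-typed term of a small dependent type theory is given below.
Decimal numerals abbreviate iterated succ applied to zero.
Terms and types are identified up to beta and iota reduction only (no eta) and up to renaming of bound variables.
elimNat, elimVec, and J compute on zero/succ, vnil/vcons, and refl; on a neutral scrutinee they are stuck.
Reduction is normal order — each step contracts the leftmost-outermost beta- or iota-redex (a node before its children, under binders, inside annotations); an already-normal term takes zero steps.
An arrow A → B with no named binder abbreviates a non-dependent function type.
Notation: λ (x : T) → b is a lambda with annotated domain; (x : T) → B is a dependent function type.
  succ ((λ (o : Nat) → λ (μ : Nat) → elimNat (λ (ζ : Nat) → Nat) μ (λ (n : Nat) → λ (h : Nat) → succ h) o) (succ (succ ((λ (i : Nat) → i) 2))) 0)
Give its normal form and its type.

resulting normal form:
  5
the term's type:
  Nat


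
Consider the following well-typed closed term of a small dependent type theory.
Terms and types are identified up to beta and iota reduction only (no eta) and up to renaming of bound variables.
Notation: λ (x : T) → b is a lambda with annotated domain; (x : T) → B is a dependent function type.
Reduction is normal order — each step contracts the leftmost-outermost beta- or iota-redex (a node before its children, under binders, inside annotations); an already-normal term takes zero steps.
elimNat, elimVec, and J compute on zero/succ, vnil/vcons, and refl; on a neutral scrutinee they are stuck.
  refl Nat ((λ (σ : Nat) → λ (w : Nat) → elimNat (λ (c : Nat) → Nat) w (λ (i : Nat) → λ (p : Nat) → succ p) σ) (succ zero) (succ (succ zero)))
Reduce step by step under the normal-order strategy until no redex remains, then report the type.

normal-order reduction sequence:
  refl Nat ((λ (σ : Nat) → λ (w : Nat) → elimNat (λ (c : Nat) → Nat) w (λ (i : Nat) → λ (p : Nat) → succ p) σ) (succ zero) (succ (succ zero)))
  ~> refl Nat ((λ (σ : Nat) → elimNat (λ (w : Nat) → Nat) σ (λ (c : Nat) → λ (i : Nat) → succ i) (succ zero)) (succ (succ zero)))
  ~> refl Nat (elimNat (λ (σ : Nat) → Nat) (succ (succ zero)) (λ (w : Nat) → λ (c : Nat) → succ c) (succ zero))
  ~> refl Nat ((λ (σ : Nat) → λ (w : Nat) → succ w) zero (elimNat (λ (c : Nat) → Nat) (succ (succ zero)) (λ (i : Nat) → λ (p : Nat) → succ p) zero))
  ~> refl Nat ((λ (σ : Nat) → succ σ) (elimNat (λ (w : Nat) → Nat) (succ (succ zero)) (λ (c : Nat) → λ (i : Nat) → succ i) zero))
  ~> refl Nat (succ (elimNat (λ (σ : Nat) → Nat) (succ (succ zero)) (λ (w : Nat) → λ (c : Nat) → succ c) zero))
  ~> refl Nat (succ (succ (succ zero)))
the term's type:
  Eq Nat (succ (succ (succ zero))) (succ (succ (succ zero)))


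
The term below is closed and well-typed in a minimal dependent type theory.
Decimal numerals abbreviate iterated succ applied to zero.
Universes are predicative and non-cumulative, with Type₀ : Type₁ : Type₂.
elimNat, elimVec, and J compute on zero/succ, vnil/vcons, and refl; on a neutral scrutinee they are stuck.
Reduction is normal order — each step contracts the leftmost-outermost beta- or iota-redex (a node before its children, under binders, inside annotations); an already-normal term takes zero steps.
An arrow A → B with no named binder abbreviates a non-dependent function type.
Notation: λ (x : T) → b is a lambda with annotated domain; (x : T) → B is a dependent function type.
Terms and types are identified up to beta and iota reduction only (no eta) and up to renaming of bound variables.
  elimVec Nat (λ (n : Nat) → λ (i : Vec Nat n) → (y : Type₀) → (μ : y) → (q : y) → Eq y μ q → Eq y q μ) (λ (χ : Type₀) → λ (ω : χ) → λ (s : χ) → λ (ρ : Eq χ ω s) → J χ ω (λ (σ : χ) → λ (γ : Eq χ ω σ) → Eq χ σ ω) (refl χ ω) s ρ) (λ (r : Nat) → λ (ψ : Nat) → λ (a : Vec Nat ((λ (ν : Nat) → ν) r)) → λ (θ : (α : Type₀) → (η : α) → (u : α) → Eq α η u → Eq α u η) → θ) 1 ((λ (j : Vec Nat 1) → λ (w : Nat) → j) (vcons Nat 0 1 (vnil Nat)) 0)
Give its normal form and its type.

normal form:
  λ (n : Type₀) → λ (i : n) → λ (y : n) → λ (μ : Eq n i y) → J n i (λ (q : n) → λ (χ : Eq n i q) → Eq n q i) (refl n i) y μ
type:
  (n : Type₀) → (i : n) → (y : n) → Eq n i y → Eq n y i
observation: normalization takes exactly 9 steps under the normal-order strategy.


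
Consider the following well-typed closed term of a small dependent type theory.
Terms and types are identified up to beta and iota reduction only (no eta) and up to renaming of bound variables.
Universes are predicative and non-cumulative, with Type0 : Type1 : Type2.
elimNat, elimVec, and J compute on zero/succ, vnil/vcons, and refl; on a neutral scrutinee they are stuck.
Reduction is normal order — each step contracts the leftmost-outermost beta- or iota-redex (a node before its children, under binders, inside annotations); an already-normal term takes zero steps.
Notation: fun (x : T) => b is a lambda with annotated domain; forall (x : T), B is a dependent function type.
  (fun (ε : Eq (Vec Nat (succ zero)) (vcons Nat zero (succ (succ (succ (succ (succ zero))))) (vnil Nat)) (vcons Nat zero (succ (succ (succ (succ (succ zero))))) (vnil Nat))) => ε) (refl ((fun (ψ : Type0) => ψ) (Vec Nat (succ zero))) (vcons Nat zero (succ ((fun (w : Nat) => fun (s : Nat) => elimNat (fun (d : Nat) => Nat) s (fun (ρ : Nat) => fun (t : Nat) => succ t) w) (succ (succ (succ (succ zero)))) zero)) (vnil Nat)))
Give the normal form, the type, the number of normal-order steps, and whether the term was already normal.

resulting normal form:
  refl (Vec Nat (succ zero)) (vcons Nat zero (succ (succ (succ (succ (succ zero))))) (vnil Nat))
inferred type:
  Eq (Vec Nat (succ zero)) (vcons Nat zero (succ (succ (succ (succ (succ zero))))) (vnil Nat)) (vcons Nat zero (succ (succ (succ (succ (succ zero))))) (vnil Nat))
normal-order step count: 17
started in normal form: no
first contracted redex: a beta-redex


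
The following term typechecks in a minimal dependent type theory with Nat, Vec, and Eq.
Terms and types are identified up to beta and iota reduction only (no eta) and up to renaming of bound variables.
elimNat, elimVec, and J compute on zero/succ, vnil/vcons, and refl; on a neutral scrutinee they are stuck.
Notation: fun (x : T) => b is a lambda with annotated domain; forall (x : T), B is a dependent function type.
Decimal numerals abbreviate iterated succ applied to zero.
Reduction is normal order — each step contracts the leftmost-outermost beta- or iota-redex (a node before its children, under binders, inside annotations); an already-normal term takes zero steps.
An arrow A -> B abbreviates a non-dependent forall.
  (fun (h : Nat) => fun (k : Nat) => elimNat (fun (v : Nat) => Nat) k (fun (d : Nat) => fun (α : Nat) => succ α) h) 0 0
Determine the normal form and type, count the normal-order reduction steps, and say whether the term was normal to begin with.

normal form:
  0
the term's type:
  Nat
reduction steps (normal order): 3
started in normal form: no
first redex: a beta-redex


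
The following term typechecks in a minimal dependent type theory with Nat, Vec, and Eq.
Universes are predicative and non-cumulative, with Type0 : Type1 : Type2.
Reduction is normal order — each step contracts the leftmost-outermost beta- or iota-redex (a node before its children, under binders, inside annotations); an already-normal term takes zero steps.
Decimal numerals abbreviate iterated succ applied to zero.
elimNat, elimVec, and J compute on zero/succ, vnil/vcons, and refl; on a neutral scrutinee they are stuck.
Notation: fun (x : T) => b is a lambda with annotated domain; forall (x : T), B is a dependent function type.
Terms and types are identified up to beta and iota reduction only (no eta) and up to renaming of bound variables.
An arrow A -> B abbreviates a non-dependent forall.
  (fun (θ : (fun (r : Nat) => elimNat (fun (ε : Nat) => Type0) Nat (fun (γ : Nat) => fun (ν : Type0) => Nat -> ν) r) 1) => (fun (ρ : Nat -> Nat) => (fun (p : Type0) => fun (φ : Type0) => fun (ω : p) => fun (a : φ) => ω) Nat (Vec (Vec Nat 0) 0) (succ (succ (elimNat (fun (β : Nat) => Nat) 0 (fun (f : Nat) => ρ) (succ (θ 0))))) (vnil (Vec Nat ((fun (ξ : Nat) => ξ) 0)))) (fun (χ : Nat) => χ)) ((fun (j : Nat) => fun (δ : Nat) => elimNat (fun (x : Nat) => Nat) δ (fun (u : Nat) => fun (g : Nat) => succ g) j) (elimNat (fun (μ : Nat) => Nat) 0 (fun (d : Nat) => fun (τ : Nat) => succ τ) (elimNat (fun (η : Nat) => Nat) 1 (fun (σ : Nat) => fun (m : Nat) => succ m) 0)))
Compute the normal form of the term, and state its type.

resulting normal form:
  2
inferred type:
  Nat


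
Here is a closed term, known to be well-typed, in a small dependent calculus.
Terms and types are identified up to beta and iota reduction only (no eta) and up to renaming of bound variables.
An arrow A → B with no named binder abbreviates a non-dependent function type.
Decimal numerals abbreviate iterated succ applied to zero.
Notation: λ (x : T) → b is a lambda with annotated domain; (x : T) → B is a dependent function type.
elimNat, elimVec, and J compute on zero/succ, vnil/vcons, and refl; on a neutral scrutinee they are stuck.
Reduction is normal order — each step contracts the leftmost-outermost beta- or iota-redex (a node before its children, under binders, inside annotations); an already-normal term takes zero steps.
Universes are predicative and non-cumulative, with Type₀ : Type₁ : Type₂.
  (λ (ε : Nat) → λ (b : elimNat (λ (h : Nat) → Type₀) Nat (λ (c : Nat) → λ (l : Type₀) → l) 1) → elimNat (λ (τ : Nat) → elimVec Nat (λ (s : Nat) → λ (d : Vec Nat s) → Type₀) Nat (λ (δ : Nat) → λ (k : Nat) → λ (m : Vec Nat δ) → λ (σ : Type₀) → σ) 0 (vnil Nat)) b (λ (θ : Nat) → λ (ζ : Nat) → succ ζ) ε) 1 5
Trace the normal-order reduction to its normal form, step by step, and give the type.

reduction (normal order):
  (λ (ε : Nat) → λ (b : elimNat (λ (h : Nat) → Type₀) Nat (λ (c : Nat) → λ (l : Type₀) → l) 1) → elimNat (λ (τ : Nat) → elimVec Nat (λ (s : Nat) → λ (d : Vec Nat s) → Type₀) Nat (λ (δ : Nat) → λ (k : Nat) → λ (m : Vec Nat δ) → λ (σ : Type₀) → σ) 0 (vnil Nat)) b (λ (θ : Nat) → λ (ζ : Nat) → succ ζ) ε) 1 5
  ~> (λ (ε : elimNat (λ (b : Nat) → Type₀) Nat (λ (h : Nat) → λ (c : Type₀) → c) 1) → elimNat (λ (l : Nat) → elimVec Nat (λ (τ : Nat) → λ (s : Vec Nat τ) → Type₀) Nat (λ (d : Nat) → λ (δ : Nat) → λ (k : Vec Nat d) → λ (m : Type₀) → m) 0 (vnil Nat)) ε (λ (σ : Nat) → λ (θ : Nat) → succ θ) 1) 5
  ~> elimNat (λ (ε : Nat) → elimVec Nat (λ (b : Nat) → λ (h : Vec Nat b) → Type₀) Nat (λ (c : Nat) → λ (l : Nat) → λ (τ : Vec Nat c) → λ (s : Type₀) → s) 0 (vnil Nat)) 5 (λ (d : Nat) → λ (δ : Nat) → succ δ) 1
  ~> (λ (ε : Nat) → λ (b : Nat) → succ b) 0 (elimNat (λ (h : Nat) → elimVec Nat (λ (c : Nat) → λ (l : Vec Nat c) → Type₀) Nat (λ (τ : Nat) → λ (s : Nat) → λ (d : Vec Nat τ) → λ (δ : Type₀) → δ) 0 (vnil Nat)) 5 (λ (k : Nat) → λ (m : Nat) → succ m) 0)
  ~> (λ (ε : Nat) → succ ε) (elimNat (λ (b : Nat) → elimVec Nat (λ (h : Nat) → λ (c : Vec Nat h) → Type₀) Nat (λ (l : Nat) → λ (τ : Nat) → λ (s : Vec Nat l) → λ (d : Type₀) → d) 0 (vnil Nat)) 5 (λ (δ : Nat) → λ (k : Nat) → succ k) 0)
  ~> succ (elimNat (λ (ε : Nat) → elimVec Nat (λ (b : Nat) → λ (h : Vec Nat b) → Type₀) Nat (λ (c : Nat) → λ (l : Nat) → λ (τ : Vec Nat c) → λ (s : Type₀) → s) 0 (vnil Nat)) 5 (λ (d : Nat) → λ (δ : Nat) → succ δ) 0)
  ~> 6
type:
  Nat


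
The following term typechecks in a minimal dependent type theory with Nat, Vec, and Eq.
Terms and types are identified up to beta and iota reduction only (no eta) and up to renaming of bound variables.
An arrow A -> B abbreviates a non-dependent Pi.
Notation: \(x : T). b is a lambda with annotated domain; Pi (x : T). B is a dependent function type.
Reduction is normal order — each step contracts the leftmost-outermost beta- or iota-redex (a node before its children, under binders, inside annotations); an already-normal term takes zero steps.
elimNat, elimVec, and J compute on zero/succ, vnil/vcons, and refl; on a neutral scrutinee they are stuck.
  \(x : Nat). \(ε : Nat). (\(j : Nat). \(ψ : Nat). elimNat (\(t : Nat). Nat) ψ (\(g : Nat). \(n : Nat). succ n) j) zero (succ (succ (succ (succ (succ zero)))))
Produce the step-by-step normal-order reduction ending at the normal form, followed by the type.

normal-order reduction sequence:
  \(x : Nat). \(ε : Nat). (\(j : Nat). \(ψ : Nat). elimNat (\(t : Nat). Nat) ψ (\(g : Nat). \(n : Nat). succ n) j) zero (succ (succ (succ (succ (succ zero)))))
  ~> \(x : Nat). \(ε : Nat). (\(j : Nat). elimNat (\(ψ : Nat). Nat) j (\(t : Nat). \(g : Nat). succ g) zero) (succ (succ (succ (succ (succ zero)))))
  ~> \(x : Nat). \(ε : Nat). elimNat (\(j : Nat). Nat) (succ (succ (succ (succ (succ zero))))) (\(ψ : Nat). \(t : Nat). succ t) zero
  ~> \(x : Nat). \(ε : Nat). succ (succ (succ (succ (succ zero))))
the term's type:
  Nat -> Nat -> Nat


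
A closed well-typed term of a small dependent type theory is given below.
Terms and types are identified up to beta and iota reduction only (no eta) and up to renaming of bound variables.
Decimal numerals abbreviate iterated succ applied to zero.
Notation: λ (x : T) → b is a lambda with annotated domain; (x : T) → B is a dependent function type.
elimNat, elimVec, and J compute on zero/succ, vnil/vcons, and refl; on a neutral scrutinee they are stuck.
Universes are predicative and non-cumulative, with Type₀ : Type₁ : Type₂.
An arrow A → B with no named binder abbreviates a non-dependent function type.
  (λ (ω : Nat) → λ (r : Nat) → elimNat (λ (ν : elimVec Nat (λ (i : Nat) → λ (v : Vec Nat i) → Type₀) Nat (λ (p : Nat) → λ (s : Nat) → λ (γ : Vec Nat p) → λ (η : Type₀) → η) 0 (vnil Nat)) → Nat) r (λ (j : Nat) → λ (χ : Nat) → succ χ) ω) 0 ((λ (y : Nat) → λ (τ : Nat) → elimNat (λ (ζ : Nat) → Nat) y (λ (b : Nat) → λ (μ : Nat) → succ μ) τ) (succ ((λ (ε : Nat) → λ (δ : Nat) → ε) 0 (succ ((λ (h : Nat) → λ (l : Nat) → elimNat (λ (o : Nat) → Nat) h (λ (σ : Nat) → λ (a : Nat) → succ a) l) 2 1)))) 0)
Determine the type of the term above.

the term's type:
  Nat


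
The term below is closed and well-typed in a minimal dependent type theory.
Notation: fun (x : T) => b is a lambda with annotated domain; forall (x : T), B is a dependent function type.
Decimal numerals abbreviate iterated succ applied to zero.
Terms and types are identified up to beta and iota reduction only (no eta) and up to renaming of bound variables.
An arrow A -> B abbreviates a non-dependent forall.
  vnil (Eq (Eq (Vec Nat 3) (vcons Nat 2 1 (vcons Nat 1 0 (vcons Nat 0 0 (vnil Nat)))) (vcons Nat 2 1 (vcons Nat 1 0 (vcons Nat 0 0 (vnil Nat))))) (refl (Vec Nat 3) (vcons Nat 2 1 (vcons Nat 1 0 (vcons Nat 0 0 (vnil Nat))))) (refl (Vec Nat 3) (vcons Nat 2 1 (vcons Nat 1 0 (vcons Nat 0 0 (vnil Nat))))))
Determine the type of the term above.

inferred type:
  Vec (Eq (Eq (Vec Nat 3) (vcons Nat 2 1 (vcons Nat 1 0 (vcons Nat 0 0 (vnil Nat)))) (vcons Nat 2 1 (vcons Nat 1 0 (vcons Nat 0 0 (vnil Nat))))) (refl (Vec Nat 3) (vcons Nat 2 1 (vcons Nat 1 0 (vcons Nat 0 0 (vnil Nat))))) (refl (Vec Nat 3) (vcons Nat 2 1 (vcons Nat 1 0 (vcons Nat 0 0 (vnil Nat)))))) 0


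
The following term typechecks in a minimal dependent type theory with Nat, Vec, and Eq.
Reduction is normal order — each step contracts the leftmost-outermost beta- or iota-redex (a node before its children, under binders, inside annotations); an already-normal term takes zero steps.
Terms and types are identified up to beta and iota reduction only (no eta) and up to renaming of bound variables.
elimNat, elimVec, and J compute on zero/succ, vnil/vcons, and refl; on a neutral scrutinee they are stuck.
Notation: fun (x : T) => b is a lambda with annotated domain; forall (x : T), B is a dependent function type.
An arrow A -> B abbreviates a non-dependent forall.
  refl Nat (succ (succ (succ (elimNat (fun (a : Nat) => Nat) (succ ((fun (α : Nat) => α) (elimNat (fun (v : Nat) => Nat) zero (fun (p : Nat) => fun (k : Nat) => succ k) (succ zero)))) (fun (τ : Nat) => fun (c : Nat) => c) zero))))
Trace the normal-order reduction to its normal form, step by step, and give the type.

normal-order reduction sequence:
  refl Nat (succ (succ (succ (elimNat (fun (a : Nat) => Nat) (succ ((fun (α : Nat) => α) (elimNat (fun (v : Nat) => Nat) zero (fun (p : Nat) => fun (k : Nat) => succ k) (succ zero)))) (fun (τ : Nat) => fun (c : Nat) => c) zero))))
  ~> refl Nat (succ (succ (succ (succ ((fun (a : Nat) => a) (elimNat (fun (α : Nat) => Nat) zero (fun (v : Nat) => fun (p : Nat) => succ p) (succ zero)))))))
  ~> refl Nat (succ (succ (succ (succ (elimNat (fun (a : Nat) => Nat) zero (fun (α : Nat) => fun (v : Nat) => succ v) (succ zero))))))
  ~> refl Nat (succ (succ (succ (succ ((fun (a : Nat) => fun (α : Nat) => succ α) zero (elimNat (fun (v : Nat) => Nat) zero (fun (p : Nat) => fun (k : Nat) => succ k) zero))))))
  ~> refl Nat (succ (succ (succ (succ ((fun (a : Nat) => succ a) (elimNat (fun (α : Nat) => Nat) zero (fun (v : Nat) => fun (p : Nat) => succ p) zero))))))
  ~> refl Nat (succ (succ (succ (succ (succ (elimNat (fun (a : Nat) => Nat) zero (fun (α : Nat) => fun (v : Nat) => succ v) zero))))))
  ~> refl Nat (succ (succ (succ (succ (succ zero)))))
the term's type:
  Eq Nat (succ (succ (succ (succ (succ zero))))) (succ (succ (succ (succ (succ zero)))))


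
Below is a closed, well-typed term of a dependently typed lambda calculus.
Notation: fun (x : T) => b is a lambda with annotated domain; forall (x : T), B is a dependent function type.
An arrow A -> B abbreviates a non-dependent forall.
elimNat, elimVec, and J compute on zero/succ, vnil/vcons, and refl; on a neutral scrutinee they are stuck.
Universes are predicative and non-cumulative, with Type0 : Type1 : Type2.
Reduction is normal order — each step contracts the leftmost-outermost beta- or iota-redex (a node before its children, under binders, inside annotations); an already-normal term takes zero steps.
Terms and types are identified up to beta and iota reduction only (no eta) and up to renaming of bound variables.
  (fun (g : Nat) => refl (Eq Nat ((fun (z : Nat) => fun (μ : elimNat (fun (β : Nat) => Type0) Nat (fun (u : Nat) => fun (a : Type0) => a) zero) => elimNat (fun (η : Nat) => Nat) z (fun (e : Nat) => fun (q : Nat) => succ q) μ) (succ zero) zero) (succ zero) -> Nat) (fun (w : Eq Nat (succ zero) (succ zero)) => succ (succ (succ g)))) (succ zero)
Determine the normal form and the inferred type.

reduced normal form:
  refl (Eq Nat (succ zero) (succ zero) -> Nat) (fun (g : Eq Nat (succ zero) (succ zero)) => succ (succ (succ (succ zero))))
inferred type:
  Eq (Eq Nat (succ zero) (succ zero) -> Nat) (fun (g : Eq Nat (succ zero) (succ zero)) => succ (succ (succ (succ zero)))) (fun (z : Eq Nat (succ zero) (succ zero)) => succ (succ (succ (succ zero))))
observation: 4 normal-order steps separate the term from its normal form.


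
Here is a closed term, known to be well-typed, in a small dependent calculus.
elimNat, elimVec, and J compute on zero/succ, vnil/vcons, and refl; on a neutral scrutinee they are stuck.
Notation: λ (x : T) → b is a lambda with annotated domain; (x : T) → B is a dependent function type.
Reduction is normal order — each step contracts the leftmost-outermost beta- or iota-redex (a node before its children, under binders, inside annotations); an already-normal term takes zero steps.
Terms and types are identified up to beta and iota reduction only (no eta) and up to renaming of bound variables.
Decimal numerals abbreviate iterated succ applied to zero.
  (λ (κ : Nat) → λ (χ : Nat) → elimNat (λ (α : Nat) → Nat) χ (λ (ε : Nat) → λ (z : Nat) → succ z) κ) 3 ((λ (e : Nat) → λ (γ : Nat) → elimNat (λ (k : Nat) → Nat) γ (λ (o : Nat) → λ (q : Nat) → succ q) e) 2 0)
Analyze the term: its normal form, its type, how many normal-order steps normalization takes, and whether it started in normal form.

resulting normal form:
  5
the term's type:
  Nat
reduction steps (normal order): 21
already normal: no
first contracted redex: a beta-redex


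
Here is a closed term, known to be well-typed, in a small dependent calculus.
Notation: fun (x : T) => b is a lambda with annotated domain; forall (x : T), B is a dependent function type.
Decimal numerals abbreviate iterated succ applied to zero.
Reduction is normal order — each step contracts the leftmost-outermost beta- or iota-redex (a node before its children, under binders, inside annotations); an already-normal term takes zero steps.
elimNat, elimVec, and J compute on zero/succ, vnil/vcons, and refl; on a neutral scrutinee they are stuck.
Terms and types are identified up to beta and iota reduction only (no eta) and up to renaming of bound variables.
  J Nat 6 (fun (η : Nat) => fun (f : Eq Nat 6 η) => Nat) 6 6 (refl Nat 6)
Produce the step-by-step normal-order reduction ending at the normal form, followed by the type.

normal-order reduction sequence:
  J Nat 6 (fun (η : Nat) => fun (f : Eq Nat 6 η) => Nat) 6 6 (refl Nat 6)
  ~> 6
the term's type:
  Nat


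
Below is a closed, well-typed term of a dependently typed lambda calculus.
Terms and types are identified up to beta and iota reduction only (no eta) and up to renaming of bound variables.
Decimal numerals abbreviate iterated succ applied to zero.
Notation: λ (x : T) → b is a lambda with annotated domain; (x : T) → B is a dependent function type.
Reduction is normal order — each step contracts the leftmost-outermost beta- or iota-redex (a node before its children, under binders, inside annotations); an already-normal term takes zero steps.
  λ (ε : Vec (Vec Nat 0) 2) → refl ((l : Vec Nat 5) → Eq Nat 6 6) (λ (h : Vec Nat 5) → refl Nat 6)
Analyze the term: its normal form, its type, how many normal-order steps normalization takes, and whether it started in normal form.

reduced normal form:
  λ (ε : Vec (Vec Nat 0) 2) → refl ((l : Vec Nat 5) → Eq Nat 6 6) (λ (h : Vec Nat 5) → refl Nat 6)
inferred type:
  (ε : Vec (Vec Nat 0) 2) → Eq ((l : Vec Nat 5) → Eq Nat 6 6) (λ (h : Vec Nat 5) → refl Nat 6) (λ (c : Vec Nat 5) → refl Nat 6)
normal-order step count: 0
term was already normal: yes


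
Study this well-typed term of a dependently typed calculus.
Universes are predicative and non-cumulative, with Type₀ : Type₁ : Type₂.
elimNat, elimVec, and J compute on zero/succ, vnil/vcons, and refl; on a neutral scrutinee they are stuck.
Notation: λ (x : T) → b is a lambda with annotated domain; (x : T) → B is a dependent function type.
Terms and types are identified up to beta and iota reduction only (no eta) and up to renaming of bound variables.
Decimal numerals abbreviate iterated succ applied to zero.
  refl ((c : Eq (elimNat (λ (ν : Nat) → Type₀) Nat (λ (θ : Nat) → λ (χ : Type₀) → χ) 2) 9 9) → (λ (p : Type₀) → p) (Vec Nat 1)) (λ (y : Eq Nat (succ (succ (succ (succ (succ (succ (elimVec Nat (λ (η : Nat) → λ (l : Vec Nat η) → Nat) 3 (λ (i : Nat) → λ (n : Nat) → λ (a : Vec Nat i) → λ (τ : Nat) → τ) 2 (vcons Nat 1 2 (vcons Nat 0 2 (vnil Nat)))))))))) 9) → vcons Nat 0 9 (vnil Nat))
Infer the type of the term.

type:
  Eq ((c : Eq Nat 9 9) → Vec Nat 1) (λ (ν : Eq Nat 9 9) → vcons Nat 0 9 (vnil Nat)) (λ (θ : Eq Nat 9 9) → vcons Nat 0 9 (vnil Nat))


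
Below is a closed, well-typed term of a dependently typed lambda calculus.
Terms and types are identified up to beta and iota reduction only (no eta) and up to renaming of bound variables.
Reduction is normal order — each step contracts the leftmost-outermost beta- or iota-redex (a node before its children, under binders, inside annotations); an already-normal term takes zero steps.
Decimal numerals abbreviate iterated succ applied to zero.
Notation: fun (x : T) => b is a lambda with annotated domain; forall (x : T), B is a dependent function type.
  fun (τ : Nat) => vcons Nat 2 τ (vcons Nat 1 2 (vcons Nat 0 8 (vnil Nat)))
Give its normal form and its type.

resulting normal form:
  fun (τ : Nat) => vcons Nat 2 τ (vcons Nat 1 2 (vcons Nat 0 8 (vnil Nat)))
inferred type:
  forall (τ : Nat), Vec Nat 3


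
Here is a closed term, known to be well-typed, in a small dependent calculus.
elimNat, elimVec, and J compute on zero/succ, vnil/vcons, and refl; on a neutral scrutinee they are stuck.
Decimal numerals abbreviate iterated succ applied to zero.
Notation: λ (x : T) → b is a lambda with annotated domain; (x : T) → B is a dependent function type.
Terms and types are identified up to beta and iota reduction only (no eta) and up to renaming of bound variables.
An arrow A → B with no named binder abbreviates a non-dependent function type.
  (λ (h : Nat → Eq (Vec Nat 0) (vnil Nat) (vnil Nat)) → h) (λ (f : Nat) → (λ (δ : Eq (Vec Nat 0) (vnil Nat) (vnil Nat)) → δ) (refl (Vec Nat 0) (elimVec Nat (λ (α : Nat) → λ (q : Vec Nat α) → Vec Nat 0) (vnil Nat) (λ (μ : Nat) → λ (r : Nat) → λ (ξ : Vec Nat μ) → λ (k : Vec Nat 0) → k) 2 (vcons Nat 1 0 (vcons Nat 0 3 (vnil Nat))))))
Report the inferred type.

type:
  Nat → Eq (Vec Nat 0) (vnil Nat) (vnil Nat)


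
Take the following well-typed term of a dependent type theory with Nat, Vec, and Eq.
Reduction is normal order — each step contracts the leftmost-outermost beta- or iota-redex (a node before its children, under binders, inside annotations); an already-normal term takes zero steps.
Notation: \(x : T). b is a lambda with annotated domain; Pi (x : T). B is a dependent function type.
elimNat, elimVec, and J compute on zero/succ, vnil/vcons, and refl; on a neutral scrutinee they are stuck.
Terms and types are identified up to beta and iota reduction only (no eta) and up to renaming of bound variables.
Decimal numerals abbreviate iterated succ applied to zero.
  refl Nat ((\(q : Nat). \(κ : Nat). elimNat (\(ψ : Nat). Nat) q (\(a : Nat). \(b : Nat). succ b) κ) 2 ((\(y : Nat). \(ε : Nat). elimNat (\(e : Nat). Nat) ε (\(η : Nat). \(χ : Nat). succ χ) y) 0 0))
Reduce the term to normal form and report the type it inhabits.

normal form:
  refl Nat 2
the term's type:
  Eq Nat 2 2
observation: contracting a beta-redex first, the term normalizes in 6 steps.


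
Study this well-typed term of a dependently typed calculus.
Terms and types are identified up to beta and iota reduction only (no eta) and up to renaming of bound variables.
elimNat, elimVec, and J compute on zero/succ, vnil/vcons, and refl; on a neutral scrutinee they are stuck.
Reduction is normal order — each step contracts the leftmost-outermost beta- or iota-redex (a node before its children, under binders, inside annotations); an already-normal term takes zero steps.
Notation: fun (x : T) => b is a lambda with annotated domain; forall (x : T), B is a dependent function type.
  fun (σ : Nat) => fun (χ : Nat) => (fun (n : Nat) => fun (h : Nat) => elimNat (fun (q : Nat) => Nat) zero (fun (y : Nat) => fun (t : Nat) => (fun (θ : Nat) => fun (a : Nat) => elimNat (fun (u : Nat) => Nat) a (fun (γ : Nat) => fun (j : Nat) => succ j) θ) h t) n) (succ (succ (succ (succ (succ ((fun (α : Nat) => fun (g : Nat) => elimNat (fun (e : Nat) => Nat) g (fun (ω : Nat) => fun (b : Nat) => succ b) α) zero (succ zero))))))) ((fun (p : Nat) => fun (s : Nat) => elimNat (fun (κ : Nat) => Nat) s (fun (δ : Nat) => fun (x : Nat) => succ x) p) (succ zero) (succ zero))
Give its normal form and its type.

reduced normal form:
  fun (σ : Nat) => fun (χ : Nat) => succ (succ (succ (succ (succ (succ (succ (succ (succ (succ (succ (succ zero)))))))))))
inferred type:
  forall (σ : Nat), forall (χ : Nat), Nat
observation: normalization takes exactly 114 steps under the normal-order strategy.


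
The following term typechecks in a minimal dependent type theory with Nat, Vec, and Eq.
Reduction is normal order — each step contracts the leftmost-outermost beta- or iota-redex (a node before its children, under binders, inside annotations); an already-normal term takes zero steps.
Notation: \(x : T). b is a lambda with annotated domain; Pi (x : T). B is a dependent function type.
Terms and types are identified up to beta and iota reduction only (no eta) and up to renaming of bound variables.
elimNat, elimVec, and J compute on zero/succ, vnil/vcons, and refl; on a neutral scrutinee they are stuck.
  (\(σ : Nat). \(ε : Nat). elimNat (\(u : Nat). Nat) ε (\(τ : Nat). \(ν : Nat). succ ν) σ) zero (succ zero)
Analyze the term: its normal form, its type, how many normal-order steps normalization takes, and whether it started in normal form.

reduced normal form:
  succ zero
type:
  Nat
steps to reach normal form (normal order): 3
already normal: no
first redex: a beta-redex


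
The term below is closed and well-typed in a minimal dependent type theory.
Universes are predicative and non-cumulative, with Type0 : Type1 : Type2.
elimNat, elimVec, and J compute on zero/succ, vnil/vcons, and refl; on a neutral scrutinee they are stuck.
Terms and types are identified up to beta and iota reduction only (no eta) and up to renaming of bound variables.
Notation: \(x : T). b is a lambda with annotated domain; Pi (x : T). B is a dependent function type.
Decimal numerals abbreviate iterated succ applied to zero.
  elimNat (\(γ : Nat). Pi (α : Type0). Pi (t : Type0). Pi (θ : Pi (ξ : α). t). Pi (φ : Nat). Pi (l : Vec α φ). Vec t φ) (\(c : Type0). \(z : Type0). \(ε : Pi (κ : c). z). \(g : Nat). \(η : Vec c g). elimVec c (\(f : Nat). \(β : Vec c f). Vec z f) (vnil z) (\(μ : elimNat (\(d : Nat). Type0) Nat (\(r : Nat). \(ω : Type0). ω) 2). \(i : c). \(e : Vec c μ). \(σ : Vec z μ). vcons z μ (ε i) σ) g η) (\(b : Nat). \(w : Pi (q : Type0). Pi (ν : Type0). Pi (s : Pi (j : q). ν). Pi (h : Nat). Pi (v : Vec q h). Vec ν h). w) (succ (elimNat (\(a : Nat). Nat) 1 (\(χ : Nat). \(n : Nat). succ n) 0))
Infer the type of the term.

inferred type:
  Pi (γ : Type0). Pi (α : Type0). Pi (t : Pi (θ : γ). α). Pi (ξ : Nat). Pi (φ : Vec γ ξ). Vec α ξ


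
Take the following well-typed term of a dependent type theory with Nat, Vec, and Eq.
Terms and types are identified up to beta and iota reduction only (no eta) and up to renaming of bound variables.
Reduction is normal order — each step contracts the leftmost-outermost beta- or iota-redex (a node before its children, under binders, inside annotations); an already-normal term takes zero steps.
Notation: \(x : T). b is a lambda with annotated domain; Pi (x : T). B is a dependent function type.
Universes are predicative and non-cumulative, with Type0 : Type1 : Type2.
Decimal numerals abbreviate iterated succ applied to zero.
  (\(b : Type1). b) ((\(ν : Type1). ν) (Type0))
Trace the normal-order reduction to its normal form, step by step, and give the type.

normal-order reduction sequence:
  (\(b : Type1). b) ((\(ν : Type1). ν) (Type0))
  ~> (\(b : Type1). b) (Type0)
  ~> Type0
inferred type:
  Type1


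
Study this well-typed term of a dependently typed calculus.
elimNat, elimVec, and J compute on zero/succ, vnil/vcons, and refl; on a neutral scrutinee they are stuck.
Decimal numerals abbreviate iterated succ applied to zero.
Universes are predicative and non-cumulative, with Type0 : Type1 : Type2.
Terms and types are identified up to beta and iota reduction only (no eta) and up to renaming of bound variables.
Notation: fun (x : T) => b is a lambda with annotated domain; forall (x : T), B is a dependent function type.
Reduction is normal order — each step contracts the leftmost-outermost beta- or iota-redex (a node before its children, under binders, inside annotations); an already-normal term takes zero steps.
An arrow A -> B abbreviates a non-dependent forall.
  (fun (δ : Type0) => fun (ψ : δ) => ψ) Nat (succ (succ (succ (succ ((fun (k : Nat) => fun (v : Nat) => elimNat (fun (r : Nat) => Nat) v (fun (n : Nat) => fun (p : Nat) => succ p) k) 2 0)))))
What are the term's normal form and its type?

resulting normal form:
  6
inferred type:
  Nat


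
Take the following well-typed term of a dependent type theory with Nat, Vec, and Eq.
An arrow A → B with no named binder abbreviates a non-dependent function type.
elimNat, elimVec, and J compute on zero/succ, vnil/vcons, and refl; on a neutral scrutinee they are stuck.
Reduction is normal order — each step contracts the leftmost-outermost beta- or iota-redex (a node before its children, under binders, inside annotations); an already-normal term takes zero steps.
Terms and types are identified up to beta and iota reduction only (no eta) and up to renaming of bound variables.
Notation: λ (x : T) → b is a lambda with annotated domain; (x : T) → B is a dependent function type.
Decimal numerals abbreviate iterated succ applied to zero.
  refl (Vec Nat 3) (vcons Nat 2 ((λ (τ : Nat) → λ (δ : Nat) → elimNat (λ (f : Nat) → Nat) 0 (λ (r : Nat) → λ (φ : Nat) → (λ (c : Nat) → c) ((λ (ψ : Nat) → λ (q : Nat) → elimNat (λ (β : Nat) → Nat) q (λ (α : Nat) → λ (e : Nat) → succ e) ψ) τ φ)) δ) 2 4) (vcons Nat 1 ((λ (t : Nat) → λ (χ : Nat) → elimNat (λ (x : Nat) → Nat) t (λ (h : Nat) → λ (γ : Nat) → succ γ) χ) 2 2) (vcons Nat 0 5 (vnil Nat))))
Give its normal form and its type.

reduced normal form:
  refl (Vec Nat 3) (vcons Nat 2 8 (vcons Nat 1 4 (vcons Nat 0 5 (vnil Nat))))
inferred type:
  Eq (Vec Nat 3) (vcons Nat 2 8 (vcons Nat 1 4 (vcons Nat 0 5 (vnil Nat)))) (vcons Nat 2 8 (vcons Nat 1 4 (vcons Nat 0 5 (vnil Nat))))
observation: contracting a beta-redex first, the term normalizes in 64 steps.


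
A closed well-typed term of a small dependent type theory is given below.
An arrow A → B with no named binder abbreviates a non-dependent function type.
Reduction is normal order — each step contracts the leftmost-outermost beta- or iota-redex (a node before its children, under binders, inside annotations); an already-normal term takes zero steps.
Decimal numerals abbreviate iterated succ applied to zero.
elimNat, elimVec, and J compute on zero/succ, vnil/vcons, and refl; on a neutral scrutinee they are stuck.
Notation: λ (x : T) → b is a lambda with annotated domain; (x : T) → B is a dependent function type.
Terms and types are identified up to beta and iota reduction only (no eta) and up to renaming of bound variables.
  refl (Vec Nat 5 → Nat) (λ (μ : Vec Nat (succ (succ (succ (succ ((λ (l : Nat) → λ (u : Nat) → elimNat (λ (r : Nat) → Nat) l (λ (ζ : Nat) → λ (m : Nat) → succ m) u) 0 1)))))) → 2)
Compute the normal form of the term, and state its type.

normal form:
  refl (Vec Nat 5 → Nat) (λ (μ : Vec Nat 5) → 2)
the term's type:
  Eq (Vec Nat 5 → Nat) (λ (μ : Vec Nat 5) → 2) (λ (l : Vec Nat 5) → 2)
observation: the leftmost-outermost redex is a beta-redex, and normalization takes 6 steps.


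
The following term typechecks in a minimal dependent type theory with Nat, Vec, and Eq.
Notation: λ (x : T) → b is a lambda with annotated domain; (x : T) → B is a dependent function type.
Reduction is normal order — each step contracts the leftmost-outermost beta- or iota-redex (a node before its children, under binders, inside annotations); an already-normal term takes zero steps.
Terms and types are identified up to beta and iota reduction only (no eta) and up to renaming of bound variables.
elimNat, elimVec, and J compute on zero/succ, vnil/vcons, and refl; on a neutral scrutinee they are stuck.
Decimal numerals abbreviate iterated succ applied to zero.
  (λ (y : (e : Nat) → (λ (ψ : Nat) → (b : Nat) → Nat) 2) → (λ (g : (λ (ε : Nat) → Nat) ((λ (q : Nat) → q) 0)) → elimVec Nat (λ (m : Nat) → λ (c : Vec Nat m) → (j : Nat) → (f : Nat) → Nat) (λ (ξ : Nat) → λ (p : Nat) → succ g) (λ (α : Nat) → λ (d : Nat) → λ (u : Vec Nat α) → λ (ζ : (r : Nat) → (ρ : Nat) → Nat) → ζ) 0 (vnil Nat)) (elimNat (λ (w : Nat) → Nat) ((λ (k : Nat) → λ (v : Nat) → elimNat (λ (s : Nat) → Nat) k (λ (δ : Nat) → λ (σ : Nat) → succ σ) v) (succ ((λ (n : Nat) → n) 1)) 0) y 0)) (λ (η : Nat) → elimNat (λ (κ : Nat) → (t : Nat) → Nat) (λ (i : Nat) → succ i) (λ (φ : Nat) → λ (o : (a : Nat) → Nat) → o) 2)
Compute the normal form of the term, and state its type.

resulting normal form:
  λ (y : Nat) → λ (e : Nat) → 3
inferred type:
  (y : Nat) → (e : Nat) → Nat
observation: the term reaches its normal form after 8 normal-order steps.


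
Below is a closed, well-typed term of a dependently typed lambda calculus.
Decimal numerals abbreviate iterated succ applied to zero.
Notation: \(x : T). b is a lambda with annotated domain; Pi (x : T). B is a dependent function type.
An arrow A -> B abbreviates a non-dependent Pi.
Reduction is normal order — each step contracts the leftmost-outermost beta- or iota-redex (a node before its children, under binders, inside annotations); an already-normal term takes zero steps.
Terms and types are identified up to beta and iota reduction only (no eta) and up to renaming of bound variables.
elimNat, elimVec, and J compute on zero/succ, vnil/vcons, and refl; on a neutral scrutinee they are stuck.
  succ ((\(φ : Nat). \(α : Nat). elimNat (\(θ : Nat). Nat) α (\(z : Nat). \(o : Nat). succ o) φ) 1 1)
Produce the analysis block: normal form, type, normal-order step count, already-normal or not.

resulting normal form:
  3
inferred type:
  Nat
reduction steps (normal order): 6
already normal: no
first redex: a beta-redex
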